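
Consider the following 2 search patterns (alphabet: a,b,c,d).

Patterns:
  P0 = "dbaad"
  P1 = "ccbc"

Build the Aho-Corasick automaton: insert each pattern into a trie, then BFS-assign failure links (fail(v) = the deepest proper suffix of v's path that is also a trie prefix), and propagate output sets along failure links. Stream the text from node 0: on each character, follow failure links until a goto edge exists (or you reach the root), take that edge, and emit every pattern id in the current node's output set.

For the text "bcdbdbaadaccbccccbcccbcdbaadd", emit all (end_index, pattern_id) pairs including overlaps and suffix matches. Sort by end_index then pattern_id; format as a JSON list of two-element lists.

Build:
Trie (insert patterns):
  0='ε' goto c→6 d→1
  1='d' goto b→2
  2='db' goto a→3
  3='dba' goto a→4
  4='dbaa' goto d→5
  5='dbaad' goto ·  ←P0
  6='c' goto c→7
  7='cc' goto b→8
  8='ccb' goto c→9
  9='ccbc' goto ·  ←P1

BFS fail/out derivation:
  fail(1) 'd': from fail(0)=0 chase 'd': 0 ⇒ 0;  out=∅∪out(0)=∅
  fail(6) 'c': from fail(0)=0 chase 'c': 0 ⇒ 0;  out=∅∪out(0)=∅
  fail(2) 'db': from fail(1)=0 chase 'b': 0 ⇒ 0;  out=∅∪out(0)=∅
  fail(7) 'cc': from fail(6)=0 chase 'c': 0 ⇒ 6;  out=∅∪out(6)=∅
  fail(3) 'dba': from fail(2)=0 chase 'a': 0 ⇒ 0;  out=∅∪out(0)=∅
  fail(8) 'ccb': from fail(7)=6 chase 'b': 6→0 ⇒ 0;  out=∅∪out(0)=∅
  fail(4) 'dbaa': from fail(3)=0 chase 'a': 0 ⇒ 0;  out=∅∪out(0)=∅
  fail(9) 'ccbc': from fail(8)=0 chase 'c': 0 ⇒ 6;  out={1}∪out(6)={1}
  fail(5) 'dbaad': from fail(4)=0 chase 'd': 0 ⇒ 1;  out={0}∪out(1)={0}

Scan:
pos 0 'b': at 0
pos 1 'c': at 6
pos 2 'd': at 1 ·f
pos 3 'b': at 2
pos 4 'd': at 1 ·f
pos 5 'b': at 2
pos 6 'a': at 3
pos 7 'a': at 4
pos 8 'd': at 5  ** P0@[4:8]
pos 9 'a': at 0 ·f
pos 10 'c': at 6
pos 11 'c': at 7
pos 12 'b': at 8
pos 13 'c': at 9  ** P1@[10:13]
pos 14 'c': at 7 ·f
pos 15 'c': at 7 ·f
pos 16 'c': at 7 ·f
pos 17 'b': at 8
pos 18 'c': at 9  ** P1@[15:18]
pos 19 'c': at 7 ·f
pos 20 'c': at 7 ·f
pos 21 'b': at 8
pos 22 'c': at 9  ** P1@[19:22]
pos 23 'd': at 1 ·f
pos 24 'b': at 2
pos 25 'a': at 3
pos 26 'a': at 4
pos 27 'd': at 5  ** P0@[23:27]
pos 28 'd': at 1 ·f

All matches (sorted): [[8,0],[13,1],[18,1],[22,1],[27,0]]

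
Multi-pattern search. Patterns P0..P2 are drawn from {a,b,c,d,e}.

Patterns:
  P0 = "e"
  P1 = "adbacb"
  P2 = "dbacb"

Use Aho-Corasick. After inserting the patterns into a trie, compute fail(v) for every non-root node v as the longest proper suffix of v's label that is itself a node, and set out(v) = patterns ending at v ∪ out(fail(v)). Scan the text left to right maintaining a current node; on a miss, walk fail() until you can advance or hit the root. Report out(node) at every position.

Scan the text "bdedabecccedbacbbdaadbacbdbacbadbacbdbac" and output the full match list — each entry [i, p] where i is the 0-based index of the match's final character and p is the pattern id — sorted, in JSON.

Build automaton:
Trie nodes:
  n0 'ε': a→2 d→8 e→1
  n1 'e': ·  [P0 ends]
  n2 'a': d→3
  n3 'ad': b→4
  n4 'adb': a→5
  n5 'adba': c→6
  n6 'adbac': b→7
  n7 'adbacb': ·  [P1 ends]
  n8 'd': b→9
  n9 'db': a→10
  n10 'dba': c→11
  n11 'dbac': b→12
  n12 'dbacb': ·  [P2 ends]

Failure links (BFS by depth):
  n1('e'): parent n0 fail=0; on 'e' 0 → fail=0;  out {0}∪∅={0}
  n2('a'): parent n0 fail=0; on 'a' 0 → fail=0;  out ∅∪∅=∅
  n8('d'): parent n0 fail=0; on 'd' 0 → fail=0;  out ∅∪∅=∅
  n3('ad'): parent n2 fail=0; on 'd' 0 → fail=8;  out ∅∪∅=∅
  n9('db'): parent n8 fail=0; on 'b' 0 → fail=0;  out ∅∪∅=∅
  n4('adb'): parent n3 fail=8; on 'b' 8 → fail=9;  out ∅∪∅=∅
  n10('dba'): parent n9 fail=0; on 'a' 0 → fail=2;  out ∅∪∅=∅
  n5('adba'): parent n4 fail=9; on 'a' 9 → fail=10;  out ∅∪∅=∅
  n11('dbac'): parent n10 fail=2; on 'c' 2→0 → fail=0;  out ∅∪∅=∅
  n6('adbac'): parent n5 fail=10; on 'c' 10 → fail=11;  out ∅∪∅=∅
  n12('dbacb'): parent n11 fail=0; on 'b' 0 → fail=0;  out {2}∪∅={2}
  n7('adbacb'): parent n6 fail=11; on 'b' 11 → fail=12;  out {1}∪{2}={1,2}

Text stream:
[0] read 'b'  n0⇒n0
[1] read 'd'  n0⇒n8
[2] read 'e'  n8⇒n1 (fail-walked)  emit P0@[2:2]
[3] read 'd'  n1⇒n8 (fail-walked)
[4] read 'a'  n8⇒n2 (fail-walked)
[5] read 'b'  n2⇒n0 (fail-walked)
[6] read 'e'  n0⇒n1  emit P0@[6:6]
[7] read 'c'  n1⇒n0 (fail-walked)
[8] read 'c'  n0⇒n0
[9] read 'c'  n0⇒n0
[10] read 'e'  n0⇒n1  emit P0@[10:10]
[11] read 'd'  n1⇒n8 (fail-walked)
[12] read 'b'  n8⇒n9
[13] read 'a'  n9⇒n10
[14] read 'c'  n10⇒n11
[15] read 'b'  n11⇒n12  emit P2@[11:15]
[16] read 'b'  n12⇒n0 (fail-walked)
[17] read 'd'  n0⇒n8
[18] read 'a'  n8⇒n2 (fail-walked)
[19] read 'a'  n2⇒n2 (fail-walked)
[20] read 'd'  n2⇒n3
[21] read 'b'  n3⇒n4
[22] read 'a'  n4⇒n5
[23] read 'c'  n5⇒n6
[24] read 'b'  n6⇒n7  emit P1@[19:24],P2@[20:24]
[25] read 'd'  n7⇒n8 (fail-walked)
[26] read 'b'  n8⇒n9
[27] read 'a'  n9⇒n10
[28] read 'c'  n10⇒n11
[29] read 'b'  n11⇒n12  emit P2@[25:29]
[30] read 'a'  n12⇒n2 (fail-walked)
[31] read 'd'  n2⇒n3
[32] read 'b'  n3⇒n4
[33] read 'a'  n4⇒n5
[34] read 'c'  n5⇒n6
[35] read 'b'  n6⇒n7  emit P1@[30:35],P2@[31:35]
[36] read 'd'  n7⇒n8 (fail-walked)
[37] read 'b'  n8⇒n9
[38] read 'a'  n9⇒n10
[39] read 'c'  n10⇒n11

All matches (sorted): [[2,0],[6,0],[10,0],[15,2],[24,1],[24,2],[29,2],[35,1],[35,2]]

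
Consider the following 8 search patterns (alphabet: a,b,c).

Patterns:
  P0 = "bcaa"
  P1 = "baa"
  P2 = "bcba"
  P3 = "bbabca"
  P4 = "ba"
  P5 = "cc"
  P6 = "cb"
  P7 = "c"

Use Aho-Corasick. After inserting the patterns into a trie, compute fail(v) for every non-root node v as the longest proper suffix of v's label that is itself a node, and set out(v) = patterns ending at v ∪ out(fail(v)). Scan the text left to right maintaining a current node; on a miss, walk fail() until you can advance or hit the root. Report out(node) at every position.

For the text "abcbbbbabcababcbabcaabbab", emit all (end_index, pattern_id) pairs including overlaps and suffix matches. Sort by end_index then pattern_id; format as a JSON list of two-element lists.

Build:
Trie nodes:
  0='ε' goto b→1 c→14
  1='b' goto a→5 b→9 c→2
  2='bc' goto a→3 b→7
  3='bca' goto a→4
  4='bcaa' goto ·  [P0 ends]
  5='ba' goto a→6  [P4 ends]
  6='baa' goto ·  [P1 ends]
  7='bcb' goto a→8
  8='bcba' goto ·  [P2 ends]
  9='bb' goto a→10
  10='bba' goto b→11
  11='bbab' goto c→12
  12='bbabc' goto a→13
  13='bbabca' goto ·  [P3 ends]
  14='c' goto b→16 c→15  [P7 ends]
  15='cc' goto ·  [P5 ends]
  16='cb' goto ·  [P6 ends]

BFS fail/out derivation:
  fail(1) 'b': from fail(0)=0 chase 'b': 0 ⇒ 0;  out=∅∪out(0)=∅
  fail(14) 'c': from fail(0)=0 chase 'c': 0 ⇒ 0;  out={7}∪out(0)={7}
  fail(2) 'bc': from fail(1)=0 chase 'c': 0 ⇒ 14;  out=∅∪out(14)={7}
  fail(5) 'ba': from fail(1)=0 chase 'a': 0 ⇒ 0;  out={4}∪out(0)={4}
  fail(9) 'bb': from fail(1)=0 chase 'b': 0 ⇒ 1;  out=∅∪out(1)=∅
  fail(15) 'cc': from fail(14)=0 chase 'c': 0 ⇒ 14;  out={5}∪out(14)={5,7}
  fail(16) 'cb': from fail(14)=0 chase 'b': 0 ⇒ 1;  out={6}∪out(1)={6}
  fail(3) 'bca': from fail(2)=14 chase 'a': 14→0 ⇒ 0;  out=∅∪out(0)=∅
  fail(6) 'baa': from fail(5)=0 chase 'a': 0 ⇒ 0;  out={1}∪out(0)={1}
  fail(7) 'bcb': from fail(2)=14 chase 'b': 14 ⇒ 16;  out=∅∪out(16)={6}
  fail(10) 'bba': from fail(9)=1 chase 'a': 1 ⇒ 5;  out=∅∪out(5)={4}
  fail(4) 'bcaa': from fail(3)=0 chase 'a': 0 ⇒ 0;  out={0}∪out(0)={0}
  fail(8) 'bcba': from fail(7)=16 chase 'a': 16→1 ⇒ 5;  out={2}∪out(5)={2,4}
  fail(11) 'bbab': from fail(10)=5 chase 'b': 5→0 ⇒ 1;  out=∅∪out(1)=∅
  fail(12) 'bbabc': from fail(11)=1 chase 'c': 1 ⇒ 2;  out=∅∪out(2)={7}
  fail(13) 'bbabca': from fail(12)=2 chase 'a': 2 ⇒ 3;  out={3}∪out(3)={3}

Scan:
pos 0 'a': at 0
pos 1 'b': at 1
pos 2 'c': at 2  ** P7@[2:2]
pos 3 'b': at 7  ** P6@[2:3]
pos 4 'b': at 9 ·f
pos 5 'b': at 9 ·f
pos 6 'b': at 9 ·f
pos 7 'a': at 10  ** P4@[6:7]
pos 8 'b': at 11
pos 9 'c': at 12  ** P7@[9:9]
pos 10 'a': at 13  ** P3@[5:10]
pos 11 'b': at 1 ·f
pos 12 'a': at 5  ** P4@[11:12]
pos 13 'b': at 1 ·f
pos 14 'c': at 2  ** P7@[14:14]
pos 15 'b': at 7  ** P6@[14:15]
pos 16 'a': at 8  ** P2@[13:16],P4@[15:16]
pos 17 'b': at 1 ·f
pos 18 'c': at 2  ** P7@[18:18]
pos 19 'a': at 3
pos 20 'a': at 4  ** P0@[17:20]
pos 21 'b': at 1 ·f
pos 22 'b': at 9
pos 23 'a': at 10  ** P4@[22:23]
pos 24 'b': at 11

All matches (sorted): [[2,7],[3,6],[7,4],[9,7],[10,3],[12,4],[14,7],[15,6],[16,2],[16,4],[18,7],[20,0],[23,4]]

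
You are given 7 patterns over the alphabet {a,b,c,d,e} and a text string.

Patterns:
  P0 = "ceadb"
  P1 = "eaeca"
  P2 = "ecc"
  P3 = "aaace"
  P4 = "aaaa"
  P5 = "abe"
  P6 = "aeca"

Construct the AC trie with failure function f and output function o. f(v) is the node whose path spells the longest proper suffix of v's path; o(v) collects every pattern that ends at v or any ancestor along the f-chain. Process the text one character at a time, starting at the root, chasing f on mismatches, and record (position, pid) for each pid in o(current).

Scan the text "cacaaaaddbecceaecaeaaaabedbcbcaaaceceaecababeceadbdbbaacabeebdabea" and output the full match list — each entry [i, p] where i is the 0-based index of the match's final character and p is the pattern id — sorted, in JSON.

Build:
Trie nodes:
  0='ε' goto a→13 c→1 e→6
  1='c' goto e→2
  2='ce' goto a→3
  3='cea' goto d→4
  4='cead' goto b→5
  5='ceadb' goto ·  ←P0
  6='e' goto a→7 c→11
  7='ea' goto e→8
  8='eae' goto c→9
  9='eaec' goto a→10
  10='eaeca' goto ·  ←P1
  11='ec' goto c→12
  12='ecc' goto ·  ←P2
  13='a' goto a→14 b→19 e→21
  14='aa' goto a→15
  15='aaa' goto a→18 c→16
  16='aaac' goto e→17
  17='aaace' goto ·  ←P3
  18='aaaa' goto ·  ←P4
  19='ab' goto e→20
  20='abe' goto ·  ←P5
  21='ae' goto c→22
  22='aec' goto a→23
  23='aeca' goto ·  ←P6

BFS fail/out derivation:
  fail(1) 'c': from fail(0)=0 chase 'c': 0 ⇒ 0;  out=∅∪out(0)=∅
  fail(6) 'e': from fail(0)=0 chase 'e': 0 ⇒ 0;  out=∅∪out(0)=∅
  fail(13) 'a': from fail(0)=0 chase 'a': 0 ⇒ 0;  out=∅∪out(0)=∅
  fail(2) 'ce': from fail(1)=0 chase 'e': 0 ⇒ 6;  out=∅∪out(6)=∅
  fail(7) 'ea': from fail(6)=0 chase 'a': 0 ⇒ 13;  out=∅∪out(13)=∅
  fail(11) 'ec': from fail(6)=0 chase 'c': 0 ⇒ 1;  out=∅∪out(1)=∅
  fail(14) 'aa': from fail(13)=0 chase 'a': 0 ⇒ 13;  out=∅∪out(13)=∅
  fail(19) 'ab': from fail(13)=0 chase 'b': 0 ⇒ 0;  out=∅∪out(0)=∅
  fail(21) 'ae': from fail(13)=0 chase 'e': 0 ⇒ 6;  out=∅∪out(6)=∅
  fail(3) 'cea': from fail(2)=6 chase 'a': 6 ⇒ 7;  out=∅∪out(7)=∅
  fail(8) 'eae': from fail(7)=13 chase 'e': 13 ⇒ 21;  out=∅∪out(21)=∅
  fail(12) 'ecc': from fail(11)=1 chase 'c': 1→0 ⇒ 1;  out={2}∪out(1)={2}
  fail(15) 'aaa': from fail(14)=13 chase 'a': 13 ⇒ 14;  out=∅∪out(14)=∅
  fail(20) 'abe': from fail(19)=0 chase 'e': 0 ⇒ 6;  out={5}∪out(6)={5}
  fail(22) 'aec': from fail(21)=6 chase 'c': 6 ⇒ 11;  out=∅∪out(11)=∅
  fail(4) 'cead': from fail(3)=7 chase 'd': 7→13→0 ⇒ 0;  out=∅∪out(0)=∅
  fail(9) 'eaec': from fail(8)=21 chase 'c': 21 ⇒ 22;  out=∅∪out(22)=∅
  fail(16) 'aaac': from fail(15)=14 chase 'c': 14→13→0 ⇒ 1;  out=∅∪out(1)=∅
  fail(18) 'aaaa': from fail(15)=14 chase 'a': 14 ⇒ 15;  out={4}∪out(15)={4}
  fail(23) 'aeca': from fail(22)=11 chase 'a': 11→1→0 ⇒ 13;  out={6}∪out(13)={6}
  fail(5) 'ceadb': from fail(4)=0 chase 'b': 0 ⇒ 0;  out={0}∪out(0)={0}
  fail(10) 'eaeca': from fail(9)=22 chase 'a': 22 ⇒ 23;  out={1}∪out(23)={1,6}
  fail(17) 'aaace': from fail(16)=1 chase 'e': 1 ⇒ 2;  out={3}∪out(2)={3}

Scan:
[0] read 'c'  n0⇒n1
[1] read 'a'  n1⇒n13 (fail-walked)
[2] read 'c'  n13⇒n1 (fail-walked)
[3] read 'a'  n1⇒n13 (fail-walked)
[4] read 'a'  n13⇒n14
[5] read 'a'  n14⇒n15
[6] read 'a'  n15⇒n18  ** P4@[3:6]
[7] read 'd'  n18⇒n0 (fail-walked)
[8] read 'd'  n0⇒n0
[9] read 'b'  n0⇒n0
[10] read 'e'  n0⇒n6
[11] read 'c'  n6⇒n11
[12] read 'c'  n11⇒n12  ** P2@[10:12]
[13] read 'e'  n12⇒n2 (fail-walked)
[14] read 'a'  n2⇒n3
[15] read 'e'  n3⇒n8 (fail-walked)
[16] read 'c'  n8⇒n9
[17] read 'a'  n9⇒n10  ** P1@[13:17],P6@[14:17]
[18] read 'e'  n10⇒n21 (fail-walked)
[19] read 'a'  n21⇒n7 (fail-walked)
[20] read 'a'  n7⇒n14 (fail-walked)
[21] read 'a'  n14⇒n15
[22] read 'a'  n15⇒n18  ** P4@[19:22]
[23] read 'b'  n18⇒n19 (fail-walked)
[24] read 'e'  n19⇒n20  ** P5@[22:24]
[25] read 'd'  n20⇒n0 (fail-walked)
[26] read 'b'  n0⇒n0
[27] read 'c'  n0⇒n1
[28] read 'b'  n1⇒n0 (fail-walked)
[29] read 'c'  n0⇒n1
[30] read 'a'  n1⇒n13 (fail-walked)
[31] read 'a'  n13⇒n14
[32] read 'a'  n14⇒n15
[33] read 'c'  n15⇒n16
[34] read 'e'  n16⇒n17  ** P3@[30:34]
[35] read 'c'  n17⇒n11 (fail-walked)
[36] read 'e'  n11⇒n2 (fail-walked)
[37] read 'a'  n2⇒n3
[38] read 'e'  n3⇒n8 (fail-walked)
[39] read 'c'  n8⇒n9
[40] read 'a'  n9⇒n10  ** P1@[36:40],P6@[37:40]
[41] read 'b'  n10⇒n19 (fail-walked)
[42] read 'a'  n19⇒n13 (fail-walked)
[43] read 'b'  n13⇒n19
[44] read 'e'  n19⇒n20  ** P5@[42:44]
[45] read 'c'  n20⇒n11 (fail-walked)
[46] read 'e'  n11⇒n2 (fail-walked)
[47] read 'a'  n2⇒n3
[48] read 'd'  n3⇒n4
[49] read 'b'  n4⇒n5  ** P0@[45:49]
[50] read 'd'  n5⇒n0 (fail-walked)
[51] read 'b'  n0⇒n0
[52] read 'b'  n0⇒n0
[53] read 'a'  n0⇒n13
[54] read 'a'  n13⇒n14
[55] read 'c'  n14⇒n1 (fail-walked)
[56] read 'a'  n1⇒n13 (fail-walked)
[57] read 'b'  n13⇒n19
[58] read 'e'  n19⇒n20  ** P5@[56:58]
[59] read 'e'  n20⇒n6 (fail-walked)
[60] read 'b'  n6⇒n0 (fail-walked)
[61] read 'd'  n0⇒n0
[62] read 'a'  n0⇒n13
[63] read 'b'  n13⇒n19
[64] read 'e'  n19⇒n20  ** P5@[62:64]
[65] read 'a'  n20⇒n7 (fail-walked)

All matches (sorted): [[6,4],[12,2],[17,1],[17,6],[22,4],[24,5],[34,3],[40,1],[40,6],[44,5],[49,0],[58,5],[64,5]]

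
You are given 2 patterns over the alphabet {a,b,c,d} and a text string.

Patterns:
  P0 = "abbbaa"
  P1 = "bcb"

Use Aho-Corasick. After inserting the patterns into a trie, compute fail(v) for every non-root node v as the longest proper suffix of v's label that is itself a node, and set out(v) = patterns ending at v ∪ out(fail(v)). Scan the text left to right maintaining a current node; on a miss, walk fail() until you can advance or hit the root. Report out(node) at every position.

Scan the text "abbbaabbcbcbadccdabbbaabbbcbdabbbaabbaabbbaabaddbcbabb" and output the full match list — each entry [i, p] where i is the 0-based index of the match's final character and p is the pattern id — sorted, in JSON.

Construct AC machine:
Trie nodes:
  0='ε' goto a→1 b→7
  1='a' goto b→2
  2='ab' goto b→3
  3='abb' goto b→4
  4='abbb' goto a→5
  5='abbba' goto a→6
  6='abbbaa' goto ·  [P0 ends]
  7='b' goto c→8
  8='bc' goto b→9
  9='bcb' goto ·  [P1 ends]

BFS fail/out derivation:
  n1('a'): parent n0 fail=0; on 'a' 0 → fail=0;  out ∅∪∅=∅
  n7('b'): parent n0 fail=0; on 'b' 0 → fail=0;  out ∅∪∅=∅
  n2('ab'): parent n1 fail=0; on 'b' 0 → fail=7;  out ∅∪∅=∅
  n8('bc'): parent n7 fail=0; on 'c' 0 → fail=0;  out ∅∪∅=∅
  n3('abb'): parent n2 fail=7; on 'b' 7→0 → fail=7;  out ∅∪∅=∅
  n9('bcb'): parent n8 fail=0; on 'b' 0 → fail=7;  out {1}∪∅={1}
  n4('abbb'): parent n3 fail=7; on 'b' 7→0 → fail=7;  out ∅∪∅=∅
  n5('abbba'): parent n4 fail=7; on 'a' 7→0 → fail=1;  out ∅∪∅=∅
  n6('abbbaa'): parent n5 fail=1; on 'a' 1→0 → fail=1;  out {0}∪∅={0}

Scan:
pos 0 'a': at 1
pos 1 'b': at 2
pos 2 'b': at 3
pos 3 'b': at 4
pos 4 'a': at 5
pos 5 'a': at 6  ** P0@[0:5]
pos 6 'b': at 2 (via fail)
pos 7 'b': at 3
pos 8 'c': at 8 (via fail)
pos 9 'b': at 9  ** P1@[7:9]
pos 10 'c': at 8 (via fail)
pos 11 'b': at 9  ** P1@[9:11]
pos 12 'a': at 1 (via fail)
pos 13 'd': at 0 (via fail)
pos 14 'c': at 0
pos 15 'c': at 0
pos 16 'd': at 0
pos 17 'a': at 1
pos 18 'b': at 2
pos 19 'b': at 3
pos 20 'b': at 4
pos 21 'a': at 5
pos 22 'a': at 6  ** P0@[17:22]
pos 23 'b': at 2 (via fail)
pos 24 'b': at 3
pos 25 'b': at 4
pos 26 'c': at 8 (via fail)
pos 27 'b': at 9  ** P1@[25:27]
pos 28 'd': at 0 (via fail)
pos 29 'a': at 1
pos 30 'b': at 2
pos 31 'b': at 3
pos 32 'b': at 4
pos 33 'a': at 5
pos 34 'a': at 6  ** P0@[29:34]
pos 35 'b': at 2 (via fail)
pos 36 'b': at 3
pos 37 'a': at 1 (via fail)
pos 38 'a': at 1 (via fail)
pos 39 'b': at 2
pos 40 'b': at 3
pos 41 'b': at 4
pos 42 'a': at 5
pos 43 'a': at 6  ** P0@[38:43]
pos 44 'b': at 2 (via fail)
pos 45 'a': at 1 (via fail)
pos 46 'd': at 0 (via fail)
pos 47 'd': at 0
pos 48 'b': at 7
pos 49 'c': at 8
pos 50 'b': at 9  ** P1@[48:50]
pos 51 'a': at 1 (via fail)
pos 52 'b': at 2
pos 53 'b': at 3

Result: [[5,0],[9,1],[11,1],[22,0],[27,1],[34,0],[43,0],[50,1]]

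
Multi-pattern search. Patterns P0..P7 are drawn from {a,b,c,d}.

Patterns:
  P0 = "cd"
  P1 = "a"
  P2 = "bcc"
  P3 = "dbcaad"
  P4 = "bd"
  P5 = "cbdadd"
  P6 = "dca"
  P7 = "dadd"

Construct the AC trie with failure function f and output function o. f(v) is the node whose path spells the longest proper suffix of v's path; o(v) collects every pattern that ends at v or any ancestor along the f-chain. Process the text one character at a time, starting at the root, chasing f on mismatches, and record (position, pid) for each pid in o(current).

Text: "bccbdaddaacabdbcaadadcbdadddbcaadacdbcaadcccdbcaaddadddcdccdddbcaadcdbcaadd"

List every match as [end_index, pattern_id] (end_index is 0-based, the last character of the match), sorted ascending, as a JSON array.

Build:
Trie (insert patterns):
  n0 'ε': a→3 b→4 c→1 d→7
  n1 'c': b→14 d→2
  n2 'cd': ·  [P0 ends]
  n3 'a': ·  [P1 ends]
  n4 'b': c→5 d→13
  n5 'bc': c→6
  n6 'bcc': ·  [P2 ends]
  n7 'd': a→21 b→8 c→19
  n8 'db': c→9
  n9 'dbc': a→10
  n10 'dbca': a→11
  n11 'dbcaa': d→12
  n12 'dbcaad': ·  [P3 ends]
  n13 'bd': ·  [P4 ends]
  n14 'cb': d→15
  n15 'cbd': a→16
  n16 'cbda': d→17
  n17 'cbdad': d→18
  n18 'cbdadd': ·  [P5 ends]
  n19 'dc': a→20
  n20 'dca': ·  [P6 ends]
  n21 'da': d→22
  n22 'dad': d→23
  n23 'dadd': ·  [P7 ends]

Failure links (BFS by depth):
  fail(1) 'c': from fail(0)=0 chase 'c': 0 ⇒ 0;  out=∅∪out(0)=∅
  fail(3) 'a': from fail(0)=0 chase 'a': 0 ⇒ 0;  out={1}∪out(0)={1}
  fail(4) 'b': from fail(0)=0 chase 'b': 0 ⇒ 0;  out=∅∪out(0)=∅
  fail(7) 'd': from fail(0)=0 chase 'd': 0 ⇒ 0;  out=∅∪out(0)=∅
  fail(2) 'cd': from fail(1)=0 chase 'd': 0 ⇒ 7;  out={0}∪out(7)={0}
  fail(5) 'bc': from fail(4)=0 chase 'c': 0 ⇒ 1;  out=∅∪out(1)=∅
  fail(8) 'db': from fail(7)=0 chase 'b': 0 ⇒ 4;  out=∅∪out(4)=∅
  fail(13) 'bd': from fail(4)=0 chase 'd': 0 ⇒ 7;  out={4}∪out(7)={4}
  fail(14) 'cb': from fail(1)=0 chase 'b': 0 ⇒ 4;  out=∅∪out(4)=∅
  fail(19) 'dc': from fail(7)=0 chase 'c': 0 ⇒ 1;  out=∅∪out(1)=∅
  fail(21) 'da': from fail(7)=0 chase 'a': 0 ⇒ 3;  out=∅∪out(3)={1}
  fail(6) 'bcc': from fail(5)=1 chase 'c': 1→0 ⇒ 1;  out={2}∪out(1)={2}
  fail(9) 'dbc': from fail(8)=4 chase 'c': 4 ⇒ 5;  out=∅∪out(5)=∅
  fail(15) 'cbd': from fail(14)=4 chase 'd': 4 ⇒ 13;  out=∅∪out(13)={4}
  fail(20) 'dca': from fail(19)=1 chase 'a': 1→0 ⇒ 3;  out={6}∪out(3)={1,6}
  fail(22) 'dad': from fail(21)=3 chase 'd': 3→0 ⇒ 7;  out=∅∪out(7)=∅
  fail(10) 'dbca': from fail(9)=5 chase 'a': 5→1→0 ⇒ 3;  out=∅∪out(3)={1}
  fail(16) 'cbda': from fail(15)=13 chase 'a': 13→7 ⇒ 21;  out=∅∪out(21)={1}
  fail(23) 'dadd': from fail(22)=7 chase 'd': 7→0 ⇒ 7;  out={7}∪out(7)={7}
  fail(11) 'dbcaa': from fail(10)=3 chase 'a': 3→0 ⇒ 3;  out=∅∪out(3)={1}
  fail(17) 'cbdad': from fail(16)=21 chase 'd': 21 ⇒ 22;  out=∅∪out(22)=∅
  fail(12) 'dbcaad': from fail(11)=3 chase 'd': 3→0 ⇒ 7;  out={3}∪out(7)={3}
  fail(18) 'cbdadd': from fail(17)=22 chase 'd': 22 ⇒ 23;  out={5}∪out(23)={5,7}

Run:
i=0 'b': node 0→4
i=1 'c': node 4→5
i=2 'c': node 5→6  ** P2@[0:2]
i=3 'b': node 6→14 ·f
i=4 'd': node 14→15  ** P4@[3:4]
i=5 'a': node 15→16  ** P1@[5:5]
i=6 'd': node 16→17
i=7 'd': node 17→18  ** P5@[2:7],P7@[4:7]
i=8 'a': node 18→21 ·f  ** P1@[8:8]
i=9 'a': node 21→3 ·f  ** P1@[9:9]
i=10 'c': node 3→1 ·f
i=11 'a': node 1→3 ·f  ** P1@[11:11]
i=12 'b': node 3→4 ·f
i=13 'd': node 4→13  ** P4@[12:13]
i=14 'b': node 13→8 ·f
i=15 'c': node 8→9
i=16 'a': node 9→10  ** P1@[16:16]
i=17 'a': node 10→11  ** P1@[17:17]
i=18 'd': node 11→12  ** P3@[13:18]
i=19 'a': node 12→21 ·f  ** P1@[19:19]
i=20 'd': node 21→22
i=21 'c': node 22→19 ·f
i=22 'b': node 19→14 ·f
i=23 'd': node 14→15  ** P4@[22:23]
i=24 'a': node 15→16  ** P1@[24:24]
i=25 'd': node 16→17
i=26 'd': node 17→18  ** P5@[21:26],P7@[23:26]
i=27 'd': node 18→7 ·f
i=28 'b': node 7→8
i=29 'c': node 8→9
i=30 'a': node 9→10  ** P1@[30:30]
i=31 'a': node 10→11  ** P1@[31:31]
i=32 'd': node 11→12  ** P3@[27:32]
i=33 'a': node 12→21 ·f  ** P1@[33:33]
i=34 'c': node 21→1 ·f
i=35 'd': node 1→2  ** P0@[34:35]
i=36 'b': node 2→8 ·f
i=37 'c': node 8→9
i=38 'a': node 9→10  ** P1@[38:38]
i=39 'a': node 10→11  ** P1@[39:39]
i=40 'd': node 11→12  ** P3@[35:40]
i=41 'c': node 12→19 ·f
i=42 'c': node 19→1 ·f
i=43 'c': node 1→1 ·f
i=44 'd': node 1→2  ** P0@[43:44]
i=45 'b': node 2→8 ·f
i=46 'c': node 8→9
i=47 'a': node 9→10  ** P1@[47:47]
i=48 'a': node 10→11  ** P1@[48:48]
i=49 'd': node 11→12  ** P3@[44:49]
i=50 'd': node 12→7 ·f
i=51 'a': node 7→21  ** P1@[51:51]
i=52 'd': node 21→22
i=53 'd': node 22→23  ** P7@[50:53]
i=54 'd': node 23→7 ·f
i=55 'c': node 7→19
i=56 'd': node 19→2 ·f  ** P0@[55:56]
i=57 'c': node 2→19 ·f
i=58 'c': node 19→1 ·f
i=59 'd': node 1→2  ** P0@[58:59]
i=60 'd': node 2→7 ·f
i=61 'd': node 7→7 ·f
i=62 'b': node 7→8
i=63 'c': node 8→9
i=64 'a': node 9→10  ** P1@[64:64]
i=65 'a': node 10→11  ** P1@[65:65]
i=66 'd': node 11→12  ** P3@[61:66]
i=67 'c': node 12→19 ·f
i=68 'd': node 19→2 ·f  ** P0@[67:68]
i=69 'b': node 2→8 ·f
i=70 'c': node 8→9
i=71 'a': node 9→10  ** P1@[71:71]
i=72 'a': node 10→11  ** P1@[72:72]
i=73 'd': node 11→12  ** P3@[68:73]
i=74 'd': node 12→7 ·f

Result: [[2,2],[4,4],[5,1],[7,5],[7,7],[8,1],[9,1],[11,1],[13,4],[16,1],[17,1],[18,3],[19,1],[23,4],[24,1],[26,5],[26,7],[30,1],[31,1],[32,3],[33,1],[35,0],[38,1],[39,1],[40,3],[44,0],[47,1],[48,1],[49,3],[51,1],[53,7],[56,0],[59,0],[64,1],[65,1],[66,3],[68,0],[71,1],[72,1],[73,3]]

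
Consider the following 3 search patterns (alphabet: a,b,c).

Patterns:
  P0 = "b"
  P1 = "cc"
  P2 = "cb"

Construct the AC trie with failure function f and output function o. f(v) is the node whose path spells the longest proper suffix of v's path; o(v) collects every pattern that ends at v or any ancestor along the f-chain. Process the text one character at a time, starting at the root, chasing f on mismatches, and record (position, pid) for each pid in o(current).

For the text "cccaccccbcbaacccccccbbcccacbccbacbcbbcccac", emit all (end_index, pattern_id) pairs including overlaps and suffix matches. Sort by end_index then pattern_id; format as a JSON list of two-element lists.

Build automaton:
Trie (insert patterns):
  0='ε' goto b→1 c→2
  1='b' goto ·  [P0 ends]
  2='c' goto b→4 c→3
  3='cc' goto ·  [P1 ends]
  4='cb' goto ·  [P2 ends]

BFS fail/out derivation:
  fail(1) 'b': from fail(0)=0 chase 'b': 0 ⇒ 0;  out={0}∪out(0)={0}
  fail(2) 'c': from fail(0)=0 chase 'c': 0 ⇒ 0;  out=∅∪out(0)=∅
  fail(3) 'cc': from fail(2)=0 chase 'c': 0 ⇒ 2;  out={1}∪out(2)={1}
  fail(4) 'cb': from fail(2)=0 chase 'b': 0 ⇒ 1;  out={2}∪out(1)={0,2}

Run:
i=0 'c': node 0→2
i=1 'c': node 2→3  → match P1@[0:1]
i=2 'c': node 3→3 ·f  → match P1@[1:2]
i=3 'a': node 3→0 ·f
i=4 'c': node 0→2
i=5 'c': node 2→3  → match P1@[4:5]
i=6 'c': node 3→3 ·f  → match P1@[5:6]
i=7 'c': node 3→3 ·f  → match P1@[6:7]
i=8 'b': node 3→4 ·f  → match P0@[8:8],P2@[7:8]
i=9 'c': node 4→2 ·f
i=10 'b': node 2→4  → match P0@[10:10],P2@[9:10]
i=11 'a': node 4→0 ·f
i=12 'a': node 0→0
i=13 'c': node 0→2
i=14 'c': node 2→3  → match P1@[13:14]
i=15 'c': node 3→3 ·f  → match P1@[14:15]
i=16 'c': node 3→3 ·f  → match P1@[15:16]
i=17 'c': node 3→3 ·f  → match P1@[16:17]
i=18 'c': node 3→3 ·f  → match P1@[17:18]
i=19 'c': node 3→3 ·f  → match P1@[18:19]
i=20 'b': node 3→4 ·f  → match P0@[20:20],P2@[19:20]
i=21 'b': node 4→1 ·f  → match P0@[21:21]
i=22 'c': node 1→2 ·f
i=23 'c': node 2→3  → match P1@[22:23]
i=24 'c': node 3→3 ·f  → match P1@[23:24]
i=25 'a': node 3→0 ·f
i=26 'c': node 0→2
i=27 'b': node 2→4  → match P0@[27:27],P2@[26:27]
i=28 'c': node 4→2 ·f
i=29 'c': node 2→3  → match P1@[28:29]
i=30 'b': node 3→4 ·f  → match P0@[30:30],P2@[29:30]
i=31 'a': node 4→0 ·f
i=32 'c': node 0→2
i=33 'b': node 2→4  → match P0@[33:33],P2@[32:33]
i=34 'c': node 4→2 ·f
i=35 'b': node 2→4  → match P0@[35:35],P2@[34:35]
i=36 'b': node 4→1 ·f  → match P0@[36:36]
i=37 'c': node 1→2 ·f
i=38 'c': node 2→3  → match P1@[37:38]
i=39 'c': node 3→3 ·f  → match P1@[38:39]
i=40 'a': node 3→0 ·f
i=41 'c': node 0→2

All matches (sorted): [[1,1],[2,1],[5,1],[6,1],[7,1],[8,0],[8,2],[10,0],[10,2],[14,1],[15,1],[16,1],[17,1],[18,1],[19,1],[20,0],[20,2],[21,0],[23,1],[24,1],[27,0],[27,2],[29,1],[30,0],[30,2],[33,0],[33,2],[35,0],[35,2],[36,0],[38,1],[39,1]]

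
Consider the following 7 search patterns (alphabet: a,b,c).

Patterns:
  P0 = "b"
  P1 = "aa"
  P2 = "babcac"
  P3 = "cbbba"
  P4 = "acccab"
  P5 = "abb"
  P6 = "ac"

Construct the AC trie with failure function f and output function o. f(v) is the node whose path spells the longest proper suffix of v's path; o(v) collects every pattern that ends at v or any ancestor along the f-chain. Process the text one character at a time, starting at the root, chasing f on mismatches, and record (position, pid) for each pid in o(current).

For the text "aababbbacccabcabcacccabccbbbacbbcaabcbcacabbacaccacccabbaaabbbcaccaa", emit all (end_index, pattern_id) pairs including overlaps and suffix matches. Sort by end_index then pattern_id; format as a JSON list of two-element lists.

Build:
Trie nodes:
  n0 'ε': a→2 b→1 c→9
  n1 'b': a→4  [P0 ends]
  n2 'a': a→3 b→19 c→14
  n3 'aa': ·  [P1 ends]
  n4 'ba': b→5
  n5 'bab': c→6
  n6 'babc': a→7
  n7 'babca': c→8
  n8 'babcac': ·  [P2 ends]
  n9 'c': b→10
  n10 'cb': b→11
  n11 'cbb': b→12
  n12 'cbbb': a→13
  n13 'cbbba': ·  [P3 ends]
  n14 'ac': c→15  [P6 ends]
  n15 'acc': c→16
  n16 'accc': a→17
  n17 'accca': b→18
  n18 'acccab': ·  [P4 ends]
  n19 'ab': b→20
  n20 'abb': ·  [P5 ends]

BFS fail/out derivation:
  fail(1) 'b': from fail(0)=0 chase 'b': 0 ⇒ 0;  out={0}∪out(0)={0}
  fail(2) 'a': from fail(0)=0 chase 'a': 0 ⇒ 0;  out=∅∪out(0)=∅
  fail(9) 'c': from fail(0)=0 chase 'c': 0 ⇒ 0;  out=∅∪out(0)=∅
  fail(3) 'aa': from fail(2)=0 chase 'a': 0 ⇒ 2;  out={1}∪out(2)={1}
  fail(4) 'ba': from fail(1)=0 chase 'a': 0 ⇒ 2;  out=∅∪out(2)=∅
  fail(10) 'cb': from fail(9)=0 chase 'b': 0 ⇒ 1;  out=∅∪out(1)={0}
  fail(14) 'ac': from fail(2)=0 chase 'c': 0 ⇒ 9;  out={6}∪out(9)={6}
  fail(19) 'ab': from fail(2)=0 chase 'b': 0 ⇒ 1;  out=∅∪out(1)={0}
  fail(5) 'bab': from fail(4)=2 chase 'b': 2 ⇒ 19;  out=∅∪out(19)={0}
  fail(11) 'cbb': from fail(10)=1 chase 'b': 1→0 ⇒ 1;  out=∅∪out(1)={0}
  fail(15) 'acc': from fail(14)=9 chase 'c': 9→0 ⇒ 9;  out=∅∪out(9)=∅
  fail(20) 'abb': from fail(19)=1 chase 'b': 1→0 ⇒ 1;  out={5}∪out(1)={0,5}
  fail(6) 'babc': from fail(5)=19 chase 'c': 19→1→0 ⇒ 9;  out=∅∪out(9)=∅
  fail(12) 'cbbb': from fail(11)=1 chase 'b': 1→0 ⇒ 1;  out=∅∪out(1)={0}
  fail(16) 'accc': from fail(15)=9 chase 'c': 9→0 ⇒ 9;  out=∅∪out(9)=∅
  fail(7) 'babca': from fail(6)=9 chase 'a': 9→0 ⇒ 2;  out=∅∪out(2)=∅
  fail(13) 'cbbba': from fail(12)=1 chase 'a': 1 ⇒ 4;  out={3}∪out(4)={3}
  fail(17) 'accca': from fail(16)=9 chase 'a': 9→0 ⇒ 2;  out=∅∪out(2)=∅
  fail(8) 'babcac': from fail(7)=2 chase 'c': 2 ⇒ 14;  out={2}∪out(14)={2,6}
  fail(18) 'acccab': from fail(17)=2 chase 'b': 2 ⇒ 19;  out={4}∪out(19)={0,4}

Text stream:
pos 0 'a': at 2
pos 1 'a': at 3  ** P1@[0:1]
pos 2 'b': at 19 (fail-walked)  ** P0@[2:2]
pos 3 'a': at 4 (fail-walked)
pos 4 'b': at 5  ** P0@[4:4]
pos 5 'b': at 20 (fail-walked)  ** P0@[5:5],P5@[3:5]
pos 6 'b': at 1 (fail-walked)  ** P0@[6:6]
pos 7 'a': at 4
pos 8 'c': at 14 (fail-walked)  ** P6@[7:8]
pos 9 'c': at 15
pos 10 'c': at 16
pos 11 'a': at 17
pos 12 'b': at 18  ** P0@[12:12],P4@[7:12]
pos 13 'c': at 9 (fail-walked)
pos 14 'a': at 2 (fail-walked)
pos 15 'b': at 19  ** P0@[15:15]
pos 16 'c': at 9 (fail-walked)
pos 17 'a': at 2 (fail-walked)
pos 18 'c': at 14  ** P6@[17:18]
pos 19 'c': at 15
pos 20 'c': at 16
pos 21 'a': at 17
pos 22 'b': at 18  ** P0@[22:22],P4@[17:22]
pos 23 'c': at 9 (fail-walked)
pos 24 'c': at 9 (fail-walked)
pos 25 'b': at 10  ** P0@[25:25]
pos 26 'b': at 11  ** P0@[26:26]
pos 27 'b': at 12  ** P0@[27:27]
pos 28 'a': at 13  ** P3@[24:28]
pos 29 'c': at 14 (fail-walked)  ** P6@[28:29]
pos 30 'b': at 10 (fail-walked)  ** P0@[30:30]
pos 31 'b': at 11  ** P0@[31:31]
pos 32 'c': at 9 (fail-walked)
pos 33 'a': at 2 (fail-walked)
pos 34 'a': at 3  ** P1@[33:34]
pos 35 'b': at 19 (fail-walked)  ** P0@[35:35]
pos 36 'c': at 9 (fail-walked)
pos 37 'b': at 10  ** P0@[37:37]
pos 38 'c': at 9 (fail-walked)
pos 39 'a': at 2 (fail-walked)
pos 40 'c': at 14  ** P6@[39:40]
pos 41 'a': at 2 (fail-walked)
pos 42 'b': at 19  ** P0@[42:42]
pos 43 'b': at 20  ** P0@[43:43],P5@[41:43]
pos 44 'a': at 4 (fail-walked)
pos 45 'c': at 14 (fail-walked)  ** P6@[44:45]
pos 46 'a': at 2 (fail-walked)
pos 47 'c': at 14  ** P6@[46:47]
pos 48 'c': at 15
pos 49 'a': at 2 (fail-walked)
pos 50 'c': at 14  ** P6@[49:50]
pos 51 'c': at 15
pos 52 'c': at 16
pos 53 'a': at 17
pos 54 'b': at 18  ** P0@[54:54],P4@[49:54]
pos 55 'b': at 20 (fail-walked)  ** P0@[55:55],P5@[53:55]
pos 56 'a': at 4 (fail-walked)
pos 57 'a': at 3 (fail-walked)  ** P1@[56:57]
pos 58 'a': at 3 (fail-walked)  ** P1@[57:58]
pos 59 'b': at 19 (fail-walked)  ** P0@[59:59]
pos 60 'b': at 20  ** P0@[60:60],P5@[58:60]
pos 61 'b': at 1 (fail-walked)  ** P0@[61:61]
pos 62 'c': at 9 (fail-walked)
pos 63 'a': at 2 (fail-walked)
pos 64 'c': at 14  ** P6@[63:64]
pos 65 'c': at 15
pos 66 'a': at 2 (fail-walked)
pos 67 'a': at 3  ** P1@[66:67]

All matches (sorted): [[1,1],[2,0],[4,0],[5,0],[5,5],[6,0],[8,6],[12,0],[12,4],[15,0],[18,6],[22,0],[22,4],[25,0],[26,0],[27,0],[28,3],[29,6],[30,0],[31,0],[34,1],[35,0],[37,0],[40,6],[42,0],[43,0],[43,5],[45,6],[47,6],[50,6],[54,0],[54,4],[55,0],[55,5],[57,1],[58,1],[59,0],[60,0],[60,5],[61,0],[64,6],[67,1]]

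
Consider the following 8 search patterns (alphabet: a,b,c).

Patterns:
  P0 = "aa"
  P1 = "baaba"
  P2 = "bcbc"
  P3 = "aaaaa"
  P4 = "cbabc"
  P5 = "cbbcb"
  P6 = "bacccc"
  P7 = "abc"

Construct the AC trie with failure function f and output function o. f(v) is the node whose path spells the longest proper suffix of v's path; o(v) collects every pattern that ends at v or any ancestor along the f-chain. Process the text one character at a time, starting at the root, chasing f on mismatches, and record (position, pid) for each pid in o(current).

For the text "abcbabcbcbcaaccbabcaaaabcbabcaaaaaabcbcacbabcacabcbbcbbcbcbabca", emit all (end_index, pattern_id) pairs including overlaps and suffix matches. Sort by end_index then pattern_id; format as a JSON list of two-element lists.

Build:
Trie (insert patterns):
  n0 'ε': a→1 b→3 c→14
  n1 'a': a→2 b→26
  n2 'aa': a→11  [P0 ends]
  n3 'b': a→4 c→8
  n4 'ba': a→5 c→22
  n5 'baa': b→6
  n6 'baab': a→7
  n7 'baaba': ·  [P1 ends]
  n8 'bc': b→9
  n9 'bcb': c→10
  n10 'bcbc': ·  [P2 ends]
  n11 'aaa': a→12
  n12 'aaaa': a→13
  n13 'aaaaa': ·  [P3 ends]
  n14 'c': b→15
  n15 'cb': a→16 b→19
  n16 'cba': b→17
  n17 'cbab': c→18
  n18 'cbabc': ·  [P4 ends]
  n19 'cbb': c→20
  n20 'cbbc': b→21
  n21 'cbbcb': ·  [P5 ends]
  n22 'bac': c→23
  n23 'bacc': c→24
  n24 'baccc': c→25
  n25 'bacccc': ·  [P6 ends]
  n26 'ab': c→27
  n27 'abc': ·  [P7 ends]

BFS fail/out derivation:
  fail(1) 'a': from fail(0)=0 chase 'a': 0 ⇒ 0;  out=∅∪out(0)=∅
  fail(3) 'b': from fail(0)=0 chase 'b': 0 ⇒ 0;  out=∅∪out(0)=∅
  fail(14) 'c': from fail(0)=0 chase 'c': 0 ⇒ 0;  out=∅∪out(0)=∅
  fail(2) 'aa': from fail(1)=0 chase 'a': 0 ⇒ 1;  out={0}∪out(1)={0}
  fail(4) 'ba': from fail(3)=0 chase 'a': 0 ⇒ 1;  out=∅∪out(1)=∅
  fail(8) 'bc': from fail(3)=0 chase 'c': 0 ⇒ 14;  out=∅∪out(14)=∅
  fail(15) 'cb': from fail(14)=0 chase 'b': 0 ⇒ 3;  out=∅∪out(3)=∅
  fail(26) 'ab': from fail(1)=0 chase 'b': 0 ⇒ 3;  out=∅∪out(3)=∅
  fail(5) 'baa': from fail(4)=1 chase 'a': 1 ⇒ 2;  out=∅∪out(2)={0}
  fail(9) 'bcb': from fail(8)=14 chase 'b': 14 ⇒ 15;  out=∅∪out(15)=∅
  fail(11) 'aaa': from fail(2)=1 chase 'a': 1 ⇒ 2;  out=∅∪out(2)={0}
  fail(16) 'cba': from fail(15)=3 chase 'a': 3 ⇒ 4;  out=∅∪out(4)=∅
  fail(19) 'cbb': from fail(15)=3 chase 'b': 3→0 ⇒ 3;  out=∅∪out(3)=∅
  fail(22) 'bac': from fail(4)=1 chase 'c': 1→0 ⇒ 14;  out=∅∪out(14)=∅
  fail(27) 'abc': from fail(26)=3 chase 'c': 3 ⇒ 8;  out={7}∪out(8)={7}
  fail(6) 'baab': from fail(5)=2 chase 'b': 2→1 ⇒ 26;  out=∅∪out(26)=∅
  fail(10) 'bcbc': from fail(9)=15 chase 'c': 15→3 ⇒ 8;  out={2}∪out(8)={2}
  fail(12) 'aaaa': from fail(11)=2 chase 'a': 2 ⇒ 11;  out=∅∪out(11)={0}
  fail(17) 'cbab': from fail(16)=4 chase 'b': 4→1 ⇒ 26;  out=∅∪out(26)=∅
  fail(20) 'cbbc': from fail(19)=3 chase 'c': 3 ⇒ 8;  out=∅∪out(8)=∅
  fail(23) 'bacc': from fail(22)=14 chase 'c': 14→0 ⇒ 14;  out=∅∪out(14)=∅
  fail(7) 'baaba': from fail(6)=26 chase 'a': 26→3 ⇒ 4;  out={1}∪out(4)={1}
  fail(13) 'aaaaa': from fail(12)=11 chase 'a': 11 ⇒ 12;  out={3}∪out(12)={0,3}
  fail(18) 'cbabc': from fail(17)=26 chase 'c': 26 ⇒ 27;  out={4}∪out(27)={4,7}
  fail(21) 'cbbcb': from fail(20)=8 chase 'b': 8 ⇒ 9;  out={5}∪out(9)={5}
  fail(24) 'baccc': from fail(23)=14 chase 'c': 14→0 ⇒ 14;  out=∅∪out(14)=∅
  fail(25) 'bacccc': from fail(24)=14 chase 'c': 14→0 ⇒ 14;  out={6}∪out(14)={6}

Scan:
i=0 'a': node 0→1
i=1 'b': node 1→26
i=2 'c': node 26→27  → match P7@[0:2]
i=3 'b': node 27→9 ·f
i=4 'a': node 9→16 ·f
i=5 'b': node 16→17
i=6 'c': node 17→18  → match P4@[2:6],P7@[4:6]
i=7 'b': node 18→9 ·f
i=8 'c': node 9→10  → match P2@[5:8]
i=9 'b': node 10→9 ·f
i=10 'c': node 9→10  → match P2@[7:10]
i=11 'a': node 10→1 ·f
i=12 'a': node 1→2  → match P0@[11:12]
i=13 'c': node 2→14 ·f
i=14 'c': node 14→14 ·f
i=15 'b': node 14→15
i=16 'a': node 15→16
i=17 'b': node 16→17
i=18 'c': node 17→18  → match P4@[14:18],P7@[16:18]
i=19 'a': node 18→1 ·f
i=20 'a': node 1→2  → match P0@[19:20]
i=21 'a': node 2→11  → match P0@[20:21]
i=22 'a': node 11→12  → match P0@[21:22]
i=23 'b': node 12→26 ·f
i=24 'c': node 26→27  → match P7@[22:24]
i=25 'b': node 27→9 ·f
i=26 'a': node 9→16 ·f
i=27 'b': node 16→17
i=28 'c': node 17→18  → match P4@[24:28],P7@[26:28]
i=29 'a': node 18→1 ·f
i=30 'a': node 1→2  → match P0@[29:30]
i=31 'a': node 2→11  → match P0@[30:31]
i=32 'a': node 11→12  → match P0@[31:32]
i=33 'a': node 12→13  → match P0@[32:33],P3@[29:33]
i=34 'a': node 13→13 ·f  → match P0@[33:34],P3@[30:34]
i=35 'b': node 13→26 ·f
i=36 'c': node 26→27  → match P7@[34:36]
i=37 'b': node 27→9 ·f
i=38 'c': node 9→10  → match P2@[35:38]
i=39 'a': node 10→1 ·f
i=40 'c': node 1→14 ·f
i=41 'b': node 14→15
i=42 'a': node 15→16
i=43 'b': node 16→17
i=44 'c': node 17→18  → match P4@[40:44],P7@[42:44]
i=45 'a': node 18→1 ·f
i=46 'c': node 1→14 ·f
i=47 'a': node 14→1 ·f
i=48 'b': node 1→26
i=49 'c': node 26→27  → match P7@[47:49]
i=50 'b': node 27→9 ·f
i=51 'b': node 9→19 ·f
i=52 'c': node 19→20
i=53 'b': node 20→21  → match P5@[49:53]
i=54 'b': node 21→19 ·f
i=55 'c': node 19→20
i=56 'b': node 20→21  → match P5@[52:56]
i=57 'c': node 21→10 ·f  → match P2@[54:57]
i=58 'b': node 10→9 ·f
i=59 'a': node 9→16 ·f
i=60 'b': node 16→17
i=61 'c': node 17→18  → match P4@[57:61],P7@[59:61]
i=62 'a': node 18→1 ·f

All matches (sorted): [[2,7],[6,4],[6,7],[8,2],[10,2],[12,0],[18,4],[18,7],[20,0],[21,0],[22,0],[24,7],[28,4],[28,7],[30,0],[31,0],[32,0],[33,0],[33,3],[34,0],[34,3],[36,7],[38,2],[44,4],[44,7],[49,7],[53,5],[56,5],[57,2],[61,4],[61,7]]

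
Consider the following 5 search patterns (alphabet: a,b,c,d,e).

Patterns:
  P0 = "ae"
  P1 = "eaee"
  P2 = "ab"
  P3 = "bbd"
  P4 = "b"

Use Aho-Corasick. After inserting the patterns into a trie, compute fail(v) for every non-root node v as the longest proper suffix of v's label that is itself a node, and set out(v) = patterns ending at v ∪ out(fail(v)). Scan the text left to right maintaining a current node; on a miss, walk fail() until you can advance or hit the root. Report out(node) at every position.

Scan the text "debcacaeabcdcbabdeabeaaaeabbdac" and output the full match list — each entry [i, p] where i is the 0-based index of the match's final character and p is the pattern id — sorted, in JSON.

Build:
Trie nodes:
  0='ε' goto a→1 b→8 e→3
  1='a' goto b→7 e→2
  2='ae' goto ·  [P0 ends]
  3='e' goto a→4
  4='ea' goto e→5
  5='eae' goto e→6
  6='eaee' goto ·  [P1 ends]
  7='ab' goto ·  [P2 ends]
  8='b' goto b→9  [P4 ends]
  9='bb' goto d→10
  10='bbd' goto ·  [P3 ends]

BFS fail/out derivation:
  n1('a'): parent n0 fail=0; on 'a' 0 → fail=0;  out ∅∪∅=∅
  n3('e'): parent n0 fail=0; on 'e' 0 → fail=0;  out ∅∪∅=∅
  n8('b'): parent n0 fail=0; on 'b' 0 → fail=0;  out {4}∪∅={4}
  n2('ae'): parent n1 fail=0; on 'e' 0 → fail=3;  out {0}∪∅={0}
  n4('ea'): parent n3 fail=0; on 'a' 0 → fail=1;  out ∅∪∅=∅
  n7('ab'): parent n1 fail=0; on 'b' 0 → fail=8;  out {2}∪{4}={2,4}
  n9('bb'): parent n8 fail=0; on 'b' 0 → fail=8;  out ∅∪{4}={4}
  n5('eae'): parent n4 fail=1; on 'e' 1 → fail=2;  out ∅∪{0}={0}
  n10('bbd'): parent n9 fail=8; on 'd' 8→0 → fail=0;  out {3}∪∅={3}
  n6('eaee'): parent n5 fail=2; on 'e' 2→3→0 → fail=3;  out {1}∪∅={1}

Scan:
pos 0 'd': at 0
pos 1 'e': at 3
pos 2 'b': at 8 ·f  ** P4@[2:2]
pos 3 'c': at 0 ·f
pos 4 'a': at 1
pos 5 'c': at 0 ·f
pos 6 'a': at 1
pos 7 'e': at 2  ** P0@[6:7]
pos 8 'a': at 4 ·f
pos 9 'b': at 7 ·f  ** P2@[8:9],P4@[9:9]
pos 10 'c': at 0 ·f
pos 11 'd': at 0
pos 12 'c': at 0
pos 13 'b': at 8  ** P4@[13:13]
pos 14 'a': at 1 ·f
pos 15 'b': at 7  ** P2@[14:15],P4@[15:15]
pos 16 'd': at 0 ·f
pos 17 'e': at 3
pos 18 'a': at 4
pos 19 'b': at 7 ·f  ** P2@[18:19],P4@[19:19]
pos 20 'e': at 3 ·f
pos 21 'a': at 4
pos 22 'a': at 1 ·f
pos 23 'a': at 1 ·f
pos 24 'e': at 2  ** P0@[23:24]
pos 25 'a': at 4 ·f
pos 26 'b': at 7 ·f  ** P2@[25:26],P4@[26:26]
pos 27 'b': at 9 ·f  ** P4@[27:27]
pos 28 'd': at 10  ** P3@[26:28]
pos 29 'a': at 1 ·f
pos 30 'c': at 0 ·f

Matches: [[2,4],[7,0],[9,2],[9,4],[13,4],[15,2],[15,4],[19,2],[19,4],[24,0],[26,2],[26,4],[27,4],[28,3]]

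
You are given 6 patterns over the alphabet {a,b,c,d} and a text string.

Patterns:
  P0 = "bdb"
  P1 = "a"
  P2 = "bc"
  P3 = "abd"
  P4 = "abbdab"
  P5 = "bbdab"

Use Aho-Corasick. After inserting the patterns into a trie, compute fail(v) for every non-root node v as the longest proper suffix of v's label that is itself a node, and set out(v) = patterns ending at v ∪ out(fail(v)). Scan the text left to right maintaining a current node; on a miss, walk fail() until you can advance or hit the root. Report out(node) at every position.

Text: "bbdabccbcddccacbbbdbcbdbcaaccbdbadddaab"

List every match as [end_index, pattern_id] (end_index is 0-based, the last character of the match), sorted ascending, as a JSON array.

Construct AC machine:
Trie (insert patterns):
  0='ε' goto a→4 b→1
  1='b' goto b→12 c→5 d→2
  2='bd' goto b→3
  3='bdb' goto ·  [P0 ends]
  4='a' goto b→6  [P1 ends]
  5='bc' goto ·  [P2 ends]
  6='ab' goto b→8 d→7
  7='abd' goto ·  [P3 ends]
  8='abb' goto d→9
  9='abbd' goto a→10
  10='abbda' goto b→11
  11='abbdab' goto ·  [P4 ends]
  12='bb' goto d→13
  13='bbd' goto a→14
  14='bbda' goto b→15
  15='bbdab' goto ·  [P5 ends]

Failure links (BFS by depth):
  n1('b'): parent n0 fail=0; on 'b' 0 → fail=0;  out ∅∪∅=∅
  n4('a'): parent n0 fail=0; on 'a' 0 → fail=0;  out {1}∪∅={1}
  n2('bd'): parent n1 fail=0; on 'd' 0 → fail=0;  out ∅∪∅=∅
  n5('bc'): parent n1 fail=0; on 'c' 0 → fail=0;  out {2}∪∅={2}
  n6('ab'): parent n4 fail=0; on 'b' 0 → fail=1;  out ∅∪∅=∅
  n12('bb'): parent n1 fail=0; on 'b' 0 → fail=1;  out ∅∪∅=∅
  n3('bdb'): parent n2 fail=0; on 'b' 0 → fail=1;  out {0}∪∅={0}
  n7('abd'): parent n6 fail=1; on 'd' 1 → fail=2;  out {3}∪∅={3}
  n8('abb'): parent n6 fail=1; on 'b' 1 → fail=12;  out ∅∪∅=∅
  n13('bbd'): parent n12 fail=1; on 'd' 1 → fail=2;  out ∅∪∅=∅
  n9('abbd'): parent n8 fail=12; on 'd' 12 → fail=13;  out ∅∪∅=∅
  n14('bbda'): parent n13 fail=2; on 'a' 2→0 → fail=4;  out ∅∪{1}={1}
  n10('abbda'): parent n9 fail=13; on 'a' 13 → fail=14;  out ∅∪{1}={1}
  n15('bbdab'): parent n14 fail=4; on 'b' 4 → fail=6;  out {5}∪∅={5}
  n11('abbdab'): parent n10 fail=14; on 'b' 14 → fail=15;  out {4}∪{5}={4,5}

Run:
i=0 'b': node 0→1
i=1 'b': node 1→12
i=2 'd': node 12→13
i=3 'a': node 13→14  → match P1@[3:3]
i=4 'b': node 14→15  → match P5@[0:4]
i=5 'c': node 15→5 (via fail)  → match P2@[4:5]
i=6 'c': node 5→0 (via fail)
i=7 'b': node 0→1
i=8 'c': node 1→5  → match P2@[7:8]
i=9 'd': node 5→0 (via fail)
i=10 'd': node 0→0
i=11 'c': node 0→0
i=12 'c': node 0→0
i=13 'a': node 0→4  → match P1@[13:13]
i=14 'c': node 4→0 (via fail)
i=15 'b': node 0→1
i=16 'b': node 1→12
i=17 'b': node 12→12 (via fail)
i=18 'd': node 12→13
i=19 'b': node 13→3 (via fail)  → match P0@[17:19]
i=20 'c': node 3→5 (via fail)  → match P2@[19:20]
i=21 'b': node 5→1 (via fail)
i=22 'd': node 1→2
i=23 'b': node 2→3  → match P0@[21:23]
i=24 'c': node 3→5 (via fail)  → match P2@[23:24]
i=25 'a': node 5→4 (via fail)  → match P1@[25:25]
i=26 'a': node 4→4 (via fail)  → match P1@[26:26]
i=27 'c': node 4→0 (via fail)
i=28 'c': node 0→0
i=29 'b': node 0→1
i=30 'd': node 1→2
i=31 'b': node 2→3  → match P0@[29:31]
i=32 'a': node 3→4 (via fail)  → match P1@[32:32]
i=33 'd': node 4→0 (via fail)
i=34 'd': node 0→0
i=35 'd': node 0→0
i=36 'a': node 0→4  → match P1@[36:36]
i=37 'a': node 4→4 (via fail)  → match P1@[37:37]
i=38 'b': node 4→6

Matches: [[3,1],[4,5],[5,2],[8,2],[13,1],[19,0],[20,2],[23,0],[24,2],[25,1],[26,1],[31,0],[32,1],[36,1],[37,1]]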